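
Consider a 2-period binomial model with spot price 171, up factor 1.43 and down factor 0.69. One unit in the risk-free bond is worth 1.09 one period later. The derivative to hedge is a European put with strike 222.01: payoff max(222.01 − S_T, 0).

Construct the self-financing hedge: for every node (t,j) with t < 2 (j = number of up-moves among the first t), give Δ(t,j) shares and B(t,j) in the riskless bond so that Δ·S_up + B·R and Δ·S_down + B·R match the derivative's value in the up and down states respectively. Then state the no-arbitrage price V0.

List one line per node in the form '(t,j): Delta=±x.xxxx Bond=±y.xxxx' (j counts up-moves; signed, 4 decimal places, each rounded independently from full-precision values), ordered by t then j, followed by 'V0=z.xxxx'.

Under the risk-neutral measure, an up-move has probability p* = (R−d)/(u−d) = 0.5405 and values discount at R = 1.09.
Terminal values V(2,·): V(2,0)=140.5969, V(2,1)=53.2843, V(2,2)=0.0000
Node (1,0) S=117.9900: V=(p*·53.2843+(1−p*)·140.5969)/1.09=85.6889; Δ=(53.2843−140.5969)/(168.7257−81.4131)=-1.0000; B=V−Δ·S=203.6789
Node (1,1) S=244.5300: V=(p*·0.0000+(1−p*)·53.2843)/1.09=22.4605; Δ=(0.0000−53.2843)/(349.6779−168.7257)=-0.2945; B=V−Δ·S=94.4663
Node (0,0) S=171.0000: V=(p*·22.4605+(1−p*)·85.6889)/1.09=47.2582; Δ=(22.4605−85.6889)/(244.5300−117.9900)=-0.4997; B=V−Δ·S=132.7019
Check: Δ(0,0)·S0 + B(0,0) = 47.2582 = V0.

(0,0): Delta=-0.4997 Bond=132.7019
(1,0): Delta=-1.0000 Bond=203.6789
(1,1): Delta=-0.2945 Bond=94.4663
V0=47.2582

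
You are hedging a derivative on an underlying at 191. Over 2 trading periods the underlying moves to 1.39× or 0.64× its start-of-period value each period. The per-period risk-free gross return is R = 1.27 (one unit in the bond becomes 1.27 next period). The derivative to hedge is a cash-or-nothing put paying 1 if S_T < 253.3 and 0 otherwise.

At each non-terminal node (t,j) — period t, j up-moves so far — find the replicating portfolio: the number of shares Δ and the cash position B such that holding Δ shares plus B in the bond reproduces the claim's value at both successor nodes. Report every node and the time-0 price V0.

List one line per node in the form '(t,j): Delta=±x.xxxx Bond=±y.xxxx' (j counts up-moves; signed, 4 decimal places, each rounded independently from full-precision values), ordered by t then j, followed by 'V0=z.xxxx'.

No-arbitrage ⇒ martingale measure with p* = (R−d)/(u−d) = 0.8400.
At expiry t=2: V(2,0)=1.0000, V(2,1)=1.0000, V(2,2)=0.0000
(1,0): S=122.2400. Δ = (V_up−V_dn)/(S_up−S_dn) = (1.0000−1.0000)/(169.9136−78.2336) = 0.0000. V = [p*·1.0000 + (1−p*)·1.0000]/1.27 = 0.7874. B = V − Δ·S = 0.7874.
(1,1): S=265.4900. Δ = (V_up−V_dn)/(S_up−S_dn) = (0.0000−1.0000)/(369.0311−169.9136) = -0.0050. V = [p*·0.0000 + (1−p*)·1.0000]/1.27 = 0.1260. B = V − Δ·S = 1.4593.
(0,0): S=191.0000. Δ = (V_up−V_dn)/(S_up−S_dn) = (0.1260−0.7874)/(265.4900−122.2400) = -0.0046. V = [p*·0.1260 + (1−p*)·0.7874]/1.27 = 0.1825. B = V − Δ·S = 1.0644.
Each (Δ,B) replicates both successor values, so the strategy is self-financing and V0 is arbitrage-free.

(0,0): Delta=-0.0046 Bond=1.0644
(1,0): Delta=0.0000 Bond=0.7874
(1,1): Delta=-0.0050 Bond=1.4593
V0=0.1825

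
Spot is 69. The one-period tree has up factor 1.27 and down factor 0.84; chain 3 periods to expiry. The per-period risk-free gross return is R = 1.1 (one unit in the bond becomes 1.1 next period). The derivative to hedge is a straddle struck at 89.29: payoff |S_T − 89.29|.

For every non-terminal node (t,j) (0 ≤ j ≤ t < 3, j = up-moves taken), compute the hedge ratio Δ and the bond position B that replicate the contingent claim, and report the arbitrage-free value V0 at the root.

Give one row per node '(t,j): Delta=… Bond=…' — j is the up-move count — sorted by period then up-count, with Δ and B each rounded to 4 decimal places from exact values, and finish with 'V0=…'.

(0,0): Delta=0.0864 Bond=12.1466
(1,0): Delta=-0.8150 Bond=65.6058
(1,1): Delta=0.4762 Bond=-20.7986
(2,0): Delta=-1.0000 Bond=81.1727
(2,1): Delta=-0.7350 Bond=66.2776
(2,2): Delta=1.0000 Bond=-81.1727
V0=18.1066

No-arbitrage ⇒ martingale measure with p* = (R−d)/(u−d) = 0.6047.
Terminal payoffs: V(3,0)=48.3934, V(3,1)=27.4583, V(3,2)=4.1937, V(3,3)=52.0484
  t=2,j=0: stock 48.6864 → up 61.8317 (V=27.4583), down 40.8966 (V=48.3934). Price 32.4863; hedge Δ=-1.0000, bond B=81.1727.
  t=2,j=1: stock 73.6092 → up 93.4837 (V=4.1937), down 61.8317 (V=27.4583). Price 12.1739; hedge Δ=-0.7350, bond B=66.2776.
  t=2,j=2: stock 111.2901 → up 141.3384 (V=52.0484), down 93.4837 (V=4.1937). Price 30.1174; hedge Δ=1.0000, bond B=-81.1727.
  t=1,j=0: stock 57.9600 → up 73.6092 (V=12.1739), down 48.6864 (V=32.4863). Price 18.3676; hedge Δ=-0.8150, bond B=65.6058.
  t=1,j=1: stock 87.6300 → up 111.2901 (V=30.1174), down 73.6092 (V=12.1739). Price 20.9304; hedge Δ=0.4762, bond B=-20.7986.
  t=0,j=0: stock 69.0000 → up 87.6300 (V=20.9304), down 57.9600 (V=18.3676). Price 18.1066; hedge Δ=0.0864, bond B=12.1466.
Root portfolio cost Δ·69+B reproduces V0=18.1066.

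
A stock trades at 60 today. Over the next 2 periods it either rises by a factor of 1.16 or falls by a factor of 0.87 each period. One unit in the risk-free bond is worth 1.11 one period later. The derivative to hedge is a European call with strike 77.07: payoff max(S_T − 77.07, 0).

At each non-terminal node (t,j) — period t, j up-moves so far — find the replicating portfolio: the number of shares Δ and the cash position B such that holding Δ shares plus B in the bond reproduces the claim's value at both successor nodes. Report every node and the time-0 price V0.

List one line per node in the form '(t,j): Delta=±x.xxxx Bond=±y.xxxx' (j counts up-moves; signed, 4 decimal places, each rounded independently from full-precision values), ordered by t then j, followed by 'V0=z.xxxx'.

(0,0): Delta=0.1571 Bond=-7.3872
(1,0): Delta=0.0000 Bond=0.0000
(1,1): Delta=0.1816 Bond=-9.9081
V0=2.0379

Risk-neutral probability p* = (R−d)/(u−d) = (1.11−0.87)/(1.16−0.87) = 0.8276.
Payoff layer (t=2): V(2,0)=0.0000, V(2,1)=0.0000, V(2,2)=3.6660
  t=1,j=0: stock 52.2000 → up 60.5520 (V=0.0000), down 45.4140 (V=0.0000). Price 0.0000; hedge Δ=0.0000, bond B=0.0000.
  t=1,j=1: stock 69.6000 → up 80.7360 (V=3.6660), down 60.5520 (V=0.0000). Price 2.7333; hedge Δ=0.1816, bond B=-9.9081.
  t=0,j=0: stock 60.0000 → up 69.6000 (V=2.7333), down 52.2000 (V=0.0000). Price 2.0379; hedge Δ=0.1571, bond B=-7.3872.
Each (Δ,B) replicates both successor values, so the strategy is self-financing and V0 is arbitrage-free.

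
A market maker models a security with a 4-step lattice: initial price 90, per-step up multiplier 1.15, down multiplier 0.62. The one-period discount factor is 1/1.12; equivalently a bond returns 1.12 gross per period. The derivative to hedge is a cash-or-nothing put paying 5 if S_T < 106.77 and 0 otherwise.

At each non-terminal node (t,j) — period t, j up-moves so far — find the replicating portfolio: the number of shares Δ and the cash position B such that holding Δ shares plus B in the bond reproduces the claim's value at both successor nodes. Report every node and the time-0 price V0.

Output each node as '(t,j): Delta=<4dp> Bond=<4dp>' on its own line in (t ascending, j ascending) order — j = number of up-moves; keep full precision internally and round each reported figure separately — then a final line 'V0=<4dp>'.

(0,0): Delta=-0.0626 Bond=6.2986
(1,0): Delta=0.0000 Bond=3.5589
(1,1): Delta=-0.0647 Bond=7.2642
(2,0): Delta=0.0000 Bond=3.9860
(2,1): Delta=0.0000 Bond=3.9860
(2,2): Delta=-0.0668 Bond=8.3849
(3,0): Delta=0.0000 Bond=4.4643
(3,1): Delta=0.0000 Bond=4.4643
(3,2): Delta=0.0000 Bond=4.4643
(3,3): Delta=-0.0689 Bond=9.6867
V0=0.6606

No-arbitrage ⇒ martingale measure with p* = (R−d)/(u−d) = 0.9434.
Terminal values V(4,·): V(4,0)=5.0000, V(4,1)=5.0000, V(4,2)=5.0000, V(4,3)=5.0000, V(4,4)=0.0000
  t=3,j=0: stock 21.4495 → up 24.6669 (V=5.0000), down 13.2987 (V=5.0000). Price 4.4643; hedge Δ=0.0000, bond B=4.4643.
  t=3,j=1: stock 39.7854 → up 45.7532 (V=5.0000), down 24.6669 (V=5.0000). Price 4.4643; hedge Δ=0.0000, bond B=4.4643.
  t=3,j=2: stock 73.7955 → up 84.8648 (V=5.0000), down 45.7532 (V=5.0000). Price 4.4643; hedge Δ=0.0000, bond B=4.4643.
  t=3,j=3: stock 136.8787 → up 157.4106 (V=0.0000), down 84.8648 (V=5.0000). Price 0.2527; hedge Δ=-0.0689, bond B=9.6867.
  t=2,j=0: stock 34.5960 → up 39.7854 (V=4.4643), down 21.4495 (V=4.4643). Price 3.9860; hedge Δ=0.0000, bond B=3.9860.
  t=2,j=1: stock 64.1700 → up 73.7955 (V=4.4643), down 39.7854 (V=4.4643). Price 3.9860; hedge Δ=0.0000, bond B=3.9860.
  t=2,j=2: stock 119.0250 → up 136.8787 (V=0.2527), down 73.7955 (V=4.4643). Price 0.4385; hedge Δ=-0.0668, bond B=8.3849.
  t=1,j=0: stock 55.8000 → up 64.1700 (V=3.9860), down 34.5960 (V=3.9860). Price 3.5589; hedge Δ=0.0000, bond B=3.5589.
  t=1,j=1: stock 103.5000 → up 119.0250 (V=0.4385), down 64.1700 (V=3.9860). Price 0.5708; hedge Δ=-0.0647, bond B=7.2642.
  t=0,j=0: stock 90.0000 → up 103.5000 (V=0.5708), down 55.8000 (V=3.5589). Price 0.6606; hedge Δ=-0.0626, bond B=6.2986.
Each (Δ,B) replicates both successor values, so the strategy is self-financing and V0 is arbitrage-free.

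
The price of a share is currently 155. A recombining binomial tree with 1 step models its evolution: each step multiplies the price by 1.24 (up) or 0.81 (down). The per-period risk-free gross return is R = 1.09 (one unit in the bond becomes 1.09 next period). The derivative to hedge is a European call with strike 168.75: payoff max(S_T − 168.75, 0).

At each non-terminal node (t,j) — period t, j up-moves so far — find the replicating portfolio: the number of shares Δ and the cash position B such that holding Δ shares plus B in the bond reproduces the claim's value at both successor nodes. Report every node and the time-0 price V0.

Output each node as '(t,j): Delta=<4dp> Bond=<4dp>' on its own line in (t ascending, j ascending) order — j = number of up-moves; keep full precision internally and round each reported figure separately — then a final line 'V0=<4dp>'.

The replicating-portfolio and risk-neutral prices coincide; use p* = (1.09−0.81)/(1.24−0.81) = 0.6512 for the latter.
At expiry t=1: V(1,0)=0.0000, V(1,1)=23.4500
(0,0): S=155.0000. Δ = (V_up−V_dn)/(S_up−S_dn) = (23.4500−0.0000)/(192.2000−125.5500) = 0.3518. V = [p*·23.4500 + (1−p*)·0.0000]/1.09 = 14.0090. B = V − Δ·S = -40.5259.
Each (Δ,B) replicates both successor values, so the strategy is self-financing and V0 is arbitrage-free.

(0,0): Delta=0.3518 Bond=-40.5259
V0=14.0090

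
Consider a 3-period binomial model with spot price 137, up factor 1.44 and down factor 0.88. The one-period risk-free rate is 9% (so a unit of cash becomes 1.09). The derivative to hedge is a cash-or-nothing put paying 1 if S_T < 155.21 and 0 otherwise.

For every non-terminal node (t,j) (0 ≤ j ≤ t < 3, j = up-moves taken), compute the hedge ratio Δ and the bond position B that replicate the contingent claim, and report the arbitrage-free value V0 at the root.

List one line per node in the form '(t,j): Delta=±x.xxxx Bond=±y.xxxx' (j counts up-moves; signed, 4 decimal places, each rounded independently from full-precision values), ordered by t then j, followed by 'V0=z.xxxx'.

The replicating-portfolio and risk-neutral prices coincide; use p* = (1.09−0.88)/(1.44−0.88) = 0.3750 for the latter.
At expiry t=3: V(3,0)=1.0000, V(3,1)=1.0000, V(3,2)=0.0000, V(3,3)=0.0000
(2,0): S=106.0928. Δ = (V_up−V_dn)/(S_up−S_dn) = (1.0000−1.0000)/(152.7736−93.3617) = 0.0000. V = [p*·1.0000 + (1−p*)·1.0000]/1.09 = 0.9174. B = V − Δ·S = 0.9174.
(2,1): S=173.6064. Δ = (V_up−V_dn)/(S_up−S_dn) = (0.0000−1.0000)/(249.9932−152.7736) = -0.0103. V = [p*·0.0000 + (1−p*)·1.0000]/1.09 = 0.5734. B = V − Δ·S = 2.3591.
(2,2): S=284.0832. Δ = (V_up−V_dn)/(S_up−S_dn) = (0.0000−0.0000)/(409.0798−249.9932) = 0.0000. V = [p*·0.0000 + (1−p*)·0.0000]/1.09 = 0.0000. B = V − Δ·S = 0.0000.
(1,0): S=120.5600. Δ = (V_up−V_dn)/(S_up−S_dn) = (0.5734−0.9174)/(173.6064−106.0928) = -0.0051. V = [p*·0.5734 + (1−p*)·0.9174]/1.09 = 0.7233. B = V − Δ·S = 1.3377.
(1,1): S=197.2800. Δ = (V_up−V_dn)/(S_up−S_dn) = (0.0000−0.5734)/(284.0832−173.6064) = -0.0052. V = [p*·0.0000 + (1−p*)·0.5734]/1.09 = 0.3288. B = V − Δ·S = 1.3527.
(0,0): S=137.0000. Δ = (V_up−V_dn)/(S_up−S_dn) = (0.3288−0.7233)/(197.2800−120.5600) = -0.0051. V = [p*·0.3288 + (1−p*)·0.7233]/1.09 = 0.5279. B = V − Δ·S = 1.2324.
Self-financing check: at every node Δ·S+B equals the discounted successor values.

(0,0): Delta=-0.0051 Bond=1.2324
(1,0): Delta=-0.0051 Bond=1.3377
(1,1): Delta=-0.0052 Bond=1.3527
(2,0): Delta=0.0000 Bond=0.9174
(2,1): Delta=-0.0103 Bond=2.3591
(2,2): Delta=0.0000 Bond=0.0000
V0=0.5279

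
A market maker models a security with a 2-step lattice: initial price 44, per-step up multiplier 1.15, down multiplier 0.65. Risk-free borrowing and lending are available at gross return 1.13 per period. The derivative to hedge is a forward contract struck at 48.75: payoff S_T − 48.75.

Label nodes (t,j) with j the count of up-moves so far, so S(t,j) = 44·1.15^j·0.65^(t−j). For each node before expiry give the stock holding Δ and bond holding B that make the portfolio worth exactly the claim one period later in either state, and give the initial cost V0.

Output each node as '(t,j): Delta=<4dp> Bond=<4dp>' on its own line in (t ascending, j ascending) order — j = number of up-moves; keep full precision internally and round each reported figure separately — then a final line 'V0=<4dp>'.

(0,0): Delta=1.0000 Bond=-38.1784
(1,0): Delta=1.0000 Bond=-43.1416
(1,1): Delta=1.0000 Bond=-43.1416
V0=5.8216

Under the risk-neutral measure, an up-move has probability p* = (R−d)/(u−d) = 0.9600 and values discount at R = 1.13.
Payoff layer (t=2): V(2,0)=-30.1600, V(2,1)=-15.8600, V(2,2)=9.4400
(1,0): S=28.6000. Δ = (V_up−V_dn)/(S_up−S_dn) = (-15.8600−-30.1600)/(32.8900−18.5900) = 1.0000. V = [p*·-15.8600 + (1−p*)·-30.1600]/1.13 = -14.5416. B = V − Δ·S = -43.1416.
(1,1): S=50.6000. Δ = (V_up−V_dn)/(S_up−S_dn) = (9.4400−-15.8600)/(58.1900−32.8900) = 1.0000. V = [p*·9.4400 + (1−p*)·-15.8600]/1.13 = 7.4584. B = V − Δ·S = -43.1416.
(0,0): S=44.0000. Δ = (V_up−V_dn)/(S_up−S_dn) = (7.4584−-14.5416)/(50.6000−28.6000) = 1.0000. V = [p*·7.4584 + (1−p*)·-14.5416]/1.13 = 5.8216. B = V − Δ·S = -38.1784.
Each (Δ,B) replicates both successor values, so the strategy is self-financing and V0 is arbitrage-free.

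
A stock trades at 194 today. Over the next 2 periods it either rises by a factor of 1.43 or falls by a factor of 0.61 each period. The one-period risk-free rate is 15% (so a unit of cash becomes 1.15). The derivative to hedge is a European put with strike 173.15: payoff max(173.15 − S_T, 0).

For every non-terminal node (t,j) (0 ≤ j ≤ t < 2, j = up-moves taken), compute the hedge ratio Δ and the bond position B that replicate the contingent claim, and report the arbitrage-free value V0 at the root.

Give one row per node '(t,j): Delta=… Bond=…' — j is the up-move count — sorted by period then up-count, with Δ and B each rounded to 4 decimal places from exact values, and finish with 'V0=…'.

(0,0): Delta=-0.1952 Bond=48.1139
(1,0): Delta=-1.0000 Bond=150.5652
(1,1): Delta=-0.0172 Bond=5.9502
V0=10.2356

No-arbitrage ⇒ martingale measure with p* = (R−d)/(u−d) = 0.6585.
Terminal values V(2,·): V(2,0)=100.9626, V(2,1)=3.9238, V(2,2)=0.0000
Node (1,0) S=118.3400: V=(p*·3.9238+(1−p*)·100.9626)/1.15=32.2252; Δ=(3.9238−100.9626)/(169.2262−72.1874)=-1.0000; B=V−Δ·S=150.5652
Node (1,1) S=277.4200: V=(p*·0.0000+(1−p*)·3.9238)/1.15=1.1651; Δ=(0.0000−3.9238)/(396.7106−169.2262)=-0.0172; B=V−Δ·S=5.9502
Node (0,0) S=194.0000: V=(p*·1.1651+(1−p*)·32.2252)/1.15=10.2356; Δ=(1.1651−32.2252)/(277.4200−118.3400)=-0.1952; B=V−Δ·S=48.1139
Each (Δ,B) replicates both successor values, so the strategy is self-financing and V0 is arbitrage-free.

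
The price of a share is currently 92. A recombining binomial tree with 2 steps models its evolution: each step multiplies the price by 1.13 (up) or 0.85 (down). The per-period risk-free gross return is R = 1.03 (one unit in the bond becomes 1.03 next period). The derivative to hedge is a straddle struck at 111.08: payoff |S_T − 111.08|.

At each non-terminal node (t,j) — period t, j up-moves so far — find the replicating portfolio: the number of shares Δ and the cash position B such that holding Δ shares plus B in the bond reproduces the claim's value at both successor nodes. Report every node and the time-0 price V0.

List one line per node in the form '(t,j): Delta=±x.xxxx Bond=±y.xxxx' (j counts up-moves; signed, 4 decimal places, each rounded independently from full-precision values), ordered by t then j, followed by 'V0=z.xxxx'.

The replicating-portfolio and risk-neutral prices coincide; use p* = (1.03−0.85)/(1.13−0.85) = 0.6429 for the latter.
Terminal values V(2,·): V(2,0)=44.6100, V(2,1)=22.7140, V(2,2)=6.3948
Node (1,0) S=78.2000: V=(p*·22.7140+(1−p*)·44.6100)/1.03=29.6447; Δ=(22.7140−44.6100)/(88.3660−66.4700)=-1.0000; B=V−Δ·S=107.8447
Node (1,1) S=103.9600: V=(p*·6.3948+(1−p*)·22.7140)/1.03=11.8671; Δ=(6.3948−22.7140)/(117.4748−88.3660)=-0.5606; B=V−Δ·S=70.1499
Node (0,0) S=92.0000: V=(p*·11.8671+(1−p*)·29.6447)/1.03=17.6856; Δ=(11.8671−29.6447)/(103.9600−78.2000)=-0.6901; B=V−Δ·S=81.1770
Each (Δ,B) replicates both successor values, so the strategy is self-financing and V0 is arbitrage-free.

(0,0): Delta=-0.6901 Bond=81.1770
(1,0): Delta=-1.0000 Bond=107.8447
(1,1): Delta=-0.5606 Bond=70.1499
V0=17.6856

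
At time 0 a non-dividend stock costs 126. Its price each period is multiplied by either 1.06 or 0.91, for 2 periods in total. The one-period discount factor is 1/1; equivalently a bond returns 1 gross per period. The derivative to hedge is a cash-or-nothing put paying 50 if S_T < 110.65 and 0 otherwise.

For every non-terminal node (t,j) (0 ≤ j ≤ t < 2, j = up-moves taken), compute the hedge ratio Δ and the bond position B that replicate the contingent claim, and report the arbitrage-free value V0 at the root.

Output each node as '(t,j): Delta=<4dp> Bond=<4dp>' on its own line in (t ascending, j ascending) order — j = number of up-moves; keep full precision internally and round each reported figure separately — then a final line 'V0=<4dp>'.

Under the risk-neutral measure, an up-move has probability p* = (R−d)/(u−d) = 0.6000 and values discount at R = 1.
Terminal values V(2,·): V(2,0)=50.0000, V(2,1)=0.0000, V(2,2)=0.0000
Node (1,0) S=114.6600: V=(p*·0.0000+(1−p*)·50.0000)/1=20.0000; Δ=(0.0000−50.0000)/(121.5396−104.3406)=-2.9071; B=V−Δ·S=353.3333
Node (1,1) S=133.5600: V=(p*·0.0000+(1−p*)·0.0000)/1=0.0000; Δ=(0.0000−0.0000)/(141.5736−121.5396)=0.0000; B=V−Δ·S=0.0000
Node (0,0) S=126.0000: V=(p*·0.0000+(1−p*)·20.0000)/1=8.0000; Δ=(0.0000−20.0000)/(133.5600−114.6600)=-1.0582; B=V−Δ·S=141.3333
Root portfolio cost Δ·126+B reproduces V0=8.0000.

(0,0): Delta=-1.0582 Bond=141.3333
(1,0): Delta=-2.9071 Bond=353.3333
(1,1): Delta=0.0000 Bond=0.0000
V0=8.0000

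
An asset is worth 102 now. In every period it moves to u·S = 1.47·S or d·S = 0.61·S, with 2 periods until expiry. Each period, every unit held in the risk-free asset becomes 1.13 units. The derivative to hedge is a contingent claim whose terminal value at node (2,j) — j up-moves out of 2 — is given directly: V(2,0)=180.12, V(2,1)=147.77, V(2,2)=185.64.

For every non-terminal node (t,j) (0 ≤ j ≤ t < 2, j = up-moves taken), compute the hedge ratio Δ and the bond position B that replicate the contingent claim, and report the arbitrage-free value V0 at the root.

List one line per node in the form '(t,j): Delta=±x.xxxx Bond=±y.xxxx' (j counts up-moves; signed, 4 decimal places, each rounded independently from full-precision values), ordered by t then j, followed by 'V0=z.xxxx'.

(0,0): Delta=0.1020 Bond=120.1265
(1,0): Delta=-0.6046 Bond=179.7044
(1,1): Delta=0.2937 Bond=106.9989
V0=130.5284

No-arbitrage ⇒ martingale measure with p* = (R−d)/(u−d) = 0.6047.
At expiry t=2: V(2,0)=180.1200, V(2,1)=147.7700, V(2,2)=185.6400
  t=1,j=0: stock 62.2200 → up 91.4634 (V=147.7700), down 37.9542 (V=180.1200). Price 142.0881; hedge Δ=-0.6046, bond B=179.7044.
  t=1,j=1: stock 149.9400 → up 220.4118 (V=185.6400), down 91.4634 (V=147.7700). Price 151.0338; hedge Δ=0.2937, bond B=106.9989.
  t=0,j=0: stock 102.0000 → up 149.9400 (V=151.0338), down 62.2200 (V=142.0881). Price 130.5284; hedge Δ=0.1020, bond B=120.1265.
Root portfolio cost Δ·102+B reproduces V0=130.5284.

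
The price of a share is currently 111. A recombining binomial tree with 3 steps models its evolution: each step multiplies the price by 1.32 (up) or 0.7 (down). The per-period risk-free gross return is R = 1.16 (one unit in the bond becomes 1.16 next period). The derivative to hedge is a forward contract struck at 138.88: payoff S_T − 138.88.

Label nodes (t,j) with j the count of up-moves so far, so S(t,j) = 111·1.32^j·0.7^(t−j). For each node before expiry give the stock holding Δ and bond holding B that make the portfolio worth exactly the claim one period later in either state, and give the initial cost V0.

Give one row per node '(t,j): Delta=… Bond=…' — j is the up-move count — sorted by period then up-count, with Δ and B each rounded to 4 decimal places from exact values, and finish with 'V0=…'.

(0,0): Delta=1.0000 Bond=-88.9745
(1,0): Delta=1.0000 Bond=-103.2105
(1,1): Delta=1.0000 Bond=-103.2105
(2,0): Delta=1.0000 Bond=-119.7241
(2,1): Delta=1.0000 Bond=-119.7241
(2,2): Delta=1.0000 Bond=-119.7241
V0=22.0255

Risk-neutral probability p* = (R−d)/(u−d) = (1.16−0.7)/(1.32−0.7) = 0.7419.
At expiry t=3: V(3,0)=-100.8070, V(3,1)=-67.0852, V(3,2)=-3.4955, V(3,3)=116.4164
  t=2,j=0: stock 54.3900 → up 71.7948 (V=-67.0852), down 38.0730 (V=-100.8070). Price -65.3341; hedge Δ=1.0000, bond B=-119.7241.
  t=2,j=1: stock 102.5640 → up 135.3845 (V=-3.4955), down 71.7948 (V=-67.0852). Price -17.1601; hedge Δ=1.0000, bond B=-119.7241.
  t=2,j=2: stock 193.4064 → up 255.2964 (V=116.4164), down 135.3845 (V=-3.4955). Price 73.6823; hedge Δ=1.0000, bond B=-119.7241.
  t=1,j=0: stock 77.7000 → up 102.5640 (V=-17.1601), down 54.3900 (V=-65.3341). Price -25.5105; hedge Δ=1.0000, bond B=-103.2105.
  t=1,j=1: stock 146.5200 → up 193.4064 (V=73.6823), down 102.5640 (V=-17.1601). Price 43.3095; hedge Δ=1.0000, bond B=-103.2105.
  t=0,j=0: stock 111.0000 → up 146.5200 (V=43.3095), down 77.7000 (V=-25.5105). Price 22.0255; hedge Δ=1.0000, bond B=-88.9745.
Each (Δ,B) replicates both successor values, so the strategy is self-financing and V0 is arbitrage-free.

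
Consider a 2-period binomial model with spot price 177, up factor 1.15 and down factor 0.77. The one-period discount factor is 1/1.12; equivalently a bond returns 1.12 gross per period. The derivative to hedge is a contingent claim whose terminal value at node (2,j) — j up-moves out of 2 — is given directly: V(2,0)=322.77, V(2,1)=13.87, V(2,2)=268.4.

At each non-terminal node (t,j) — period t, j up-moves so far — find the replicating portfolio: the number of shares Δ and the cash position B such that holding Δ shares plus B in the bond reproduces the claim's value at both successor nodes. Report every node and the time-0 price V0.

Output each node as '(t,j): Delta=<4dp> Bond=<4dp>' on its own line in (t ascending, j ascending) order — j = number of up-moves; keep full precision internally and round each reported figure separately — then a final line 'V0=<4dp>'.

(0,0): Delta=2.7883 Bond=-308.8075
(1,0): Delta=-5.9644 Bond=847.0526
(1,1): Delta=3.2907 Bond=-448.1144
V0=184.7279

Risk-neutral probability p* = (R−d)/(u−d) = (1.12−0.77)/(1.15−0.77) = 0.9211.
At expiry t=2: V(2,0)=322.7700, V(2,1)=13.8700, V(2,2)=268.4000
(1,0): S=136.2900. Δ = (V_up−V_dn)/(S_up−S_dn) = (13.8700−322.7700)/(156.7335−104.9433) = -5.9644. V = [p*·13.8700 + (1−p*)·322.7700]/1.12 = 34.1579. B = V − Δ·S = 847.0526.
(1,1): S=203.5500. Δ = (V_up−V_dn)/(S_up−S_dn) = (268.4000−13.8700)/(234.0825−156.7335) = 3.2907. V = [p*·268.4000 + (1−p*)·13.8700]/1.12 = 221.7014. B = V − Δ·S = -448.1144.
(0,0): S=177.0000. Δ = (V_up−V_dn)/(S_up−S_dn) = (221.7014−34.1579)/(203.5500−136.2900) = 2.7883. V = [p*·221.7014 + (1−p*)·34.1579]/1.12 = 184.7279. B = V − Δ·S = -308.8075.
Root portfolio cost Δ·177+B reproduces V0=184.7279.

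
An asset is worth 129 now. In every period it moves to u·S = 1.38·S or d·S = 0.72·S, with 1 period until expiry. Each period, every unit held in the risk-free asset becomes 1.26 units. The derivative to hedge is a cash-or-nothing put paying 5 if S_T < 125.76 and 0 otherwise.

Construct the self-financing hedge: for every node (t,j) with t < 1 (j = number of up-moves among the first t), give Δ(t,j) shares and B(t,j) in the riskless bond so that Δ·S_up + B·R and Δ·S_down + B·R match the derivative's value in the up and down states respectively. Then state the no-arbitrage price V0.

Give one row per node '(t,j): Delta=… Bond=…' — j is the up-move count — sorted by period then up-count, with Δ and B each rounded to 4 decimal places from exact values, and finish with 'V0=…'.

(0,0): Delta=-0.0587 Bond=8.2973
V0=0.7215

The replicating-portfolio and risk-neutral prices coincide; use p* = (1.26−0.72)/(1.38−0.72) = 0.8182 for the latter.
Payoff layer (t=1): V(1,0)=5.0000, V(1,1)=0.0000
  t=0,j=0: stock 129.0000 → up 178.0200 (V=0.0000), down 92.8800 (V=5.0000). Price 0.7215; hedge Δ=-0.0587, bond B=8.2973.
Self-financing check: at every node Δ·S+B equals the discounted successor values.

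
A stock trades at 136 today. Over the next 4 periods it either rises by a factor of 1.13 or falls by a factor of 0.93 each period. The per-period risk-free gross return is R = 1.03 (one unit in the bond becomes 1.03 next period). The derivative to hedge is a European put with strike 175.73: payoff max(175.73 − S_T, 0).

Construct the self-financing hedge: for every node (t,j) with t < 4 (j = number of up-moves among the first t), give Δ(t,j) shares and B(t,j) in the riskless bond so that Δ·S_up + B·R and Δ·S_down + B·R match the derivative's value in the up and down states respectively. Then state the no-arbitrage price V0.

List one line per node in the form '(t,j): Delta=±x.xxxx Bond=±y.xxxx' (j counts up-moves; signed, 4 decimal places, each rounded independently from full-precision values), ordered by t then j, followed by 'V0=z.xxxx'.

The replicating-portfolio and risk-neutral prices coincide; use p* = (1.03−0.93)/(1.13−0.93) = 0.5000 for the latter.
Terminal values V(4,·): V(4,0)=73.9949, V(4,1)=52.1164, V(4,2)=25.5328, V(4,3)=0.0000, V(4,4)=0.0000
(3,0): S=109.3926. Δ = (V_up−V_dn)/(S_up−S_dn) = (52.1164−73.9949)/(123.6136−101.7351) = -1.0000. V = [p*·52.1164 + (1−p*)·73.9949]/1.03 = 61.2191. B = V − Δ·S = 170.6117.
(3,1): S=132.9178. Δ = (V_up−V_dn)/(S_up−S_dn) = (25.5328−52.1164)/(150.1972−123.6136) = -1.0000. V = [p*·25.5328 + (1−p*)·52.1164]/1.03 = 37.6938. B = V − Δ·S = 170.6117.
(3,2): S=161.5023. Δ = (V_up−V_dn)/(S_up−S_dn) = (0.0000−25.5328)/(182.4976−150.1972) = -0.7905. V = [p*·0.0000 + (1−p*)·25.5328]/1.03 = 12.3946. B = V − Δ·S = 140.0588.
(3,3): S=196.2340. Δ = (V_up−V_dn)/(S_up−S_dn) = (0.0000−0.0000)/(221.7444−182.4976) = 0.0000. V = [p*·0.0000 + (1−p*)·0.0000]/1.03 = 0.0000. B = V − Δ·S = 0.0000.
(2,0): S=117.6264. Δ = (V_up−V_dn)/(S_up−S_dn) = (37.6938−61.2191)/(132.9178−109.3926) = -1.0000. V = [p*·37.6938 + (1−p*)·61.2191]/1.03 = 48.0160. B = V − Δ·S = 165.6424.
(2,1): S=142.9224. Δ = (V_up−V_dn)/(S_up−S_dn) = (12.3946−37.6938)/(161.5023−132.9178) = -0.8851. V = [p*·12.3946 + (1−p*)·37.6938]/1.03 = 24.3148. B = V − Δ·S = 150.8109.
(2,2): S=173.6584. Δ = (V_up−V_dn)/(S_up−S_dn) = (0.0000−12.3946)/(196.2340−161.5023) = -0.3569. V = [p*·0.0000 + (1−p*)·12.3946]/1.03 = 6.0168. B = V − Δ·S = 67.9897.
(1,0): S=126.4800. Δ = (V_up−V_dn)/(S_up−S_dn) = (24.3148−48.0160)/(142.9224−117.6264) = -0.9370. V = [p*·24.3148 + (1−p*)·48.0160]/1.03 = 35.1120. B = V − Δ·S = 153.6181.
(1,1): S=153.6800. Δ = (V_up−V_dn)/(S_up−S_dn) = (6.0168−24.3148)/(173.6584−142.9224) = -0.5953. V = [p*·6.0168 + (1−p*)·24.3148]/1.03 = 14.7241. B = V − Δ·S = 106.2139.
(0,0): S=136.0000. Δ = (V_up−V_dn)/(S_up−S_dn) = (14.7241−35.1120)/(153.6800−126.4800) = -0.7496. V = [p*·14.7241 + (1−p*)·35.1120]/1.03 = 24.1923. B = V − Δ·S = 126.1320.
Each (Δ,B) replicates both successor values, so the strategy is self-financing and V0 is arbitrage-free.

(0,0): Delta=-0.7496 Bond=126.1320
(1,0): Delta=-0.9370 Bond=153.6181
(1,1): Delta=-0.5953 Bond=106.2139
(2,0): Delta=-1.0000 Bond=165.6424
(2,1): Delta=-0.8851 Bond=150.8109
(2,2): Delta=-0.3569 Bond=67.9897
(3,0): Delta=-1.0000 Bond=170.6117
(3,1): Delta=-1.0000 Bond=170.6117
(3,2): Delta=-0.7905 Bond=140.0588
(3,3): Delta=0.0000 Bond=0.0000
V0=24.1923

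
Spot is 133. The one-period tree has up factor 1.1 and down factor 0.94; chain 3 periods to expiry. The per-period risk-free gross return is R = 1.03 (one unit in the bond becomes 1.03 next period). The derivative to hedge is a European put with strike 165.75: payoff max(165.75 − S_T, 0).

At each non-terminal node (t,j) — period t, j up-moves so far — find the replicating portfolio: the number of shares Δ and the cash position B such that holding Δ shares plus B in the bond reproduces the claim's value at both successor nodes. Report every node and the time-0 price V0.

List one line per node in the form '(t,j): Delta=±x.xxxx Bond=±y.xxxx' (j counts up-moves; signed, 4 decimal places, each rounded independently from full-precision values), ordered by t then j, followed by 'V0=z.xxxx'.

(0,0): Delta=-0.8420 Bond=132.5077
(1,0): Delta=-1.0000 Bond=156.2353
(1,1): Delta=-0.7370 Bond=121.1200
(2,0): Delta=-1.0000 Bond=160.9223
(2,1): Delta=-1.0000 Bond=160.9223
(2,2): Delta=-0.5622 Bond=96.6225
V0=20.5208

Since d<R<u, set p* = (R−d)/(u−d) = 0.5625; price each node as the discounted p*-expectation of its children.
Terminal payoffs: V(3,0)=55.2823, V(3,1)=36.4793, V(3,2)=14.4758, V(3,3)=0.0000
(2,0): S=117.5188. Δ = (V_up−V_dn)/(S_up−S_dn) = (36.4793−55.2823)/(129.2707−110.4677) = -1.0000. V = [p*·36.4793 + (1−p*)·55.2823]/1.03 = 43.4035. B = V − Δ·S = 160.9223.
(2,1): S=137.5220. Δ = (V_up−V_dn)/(S_up−S_dn) = (14.4758−36.4793)/(151.2742−129.2707) = -1.0000. V = [p*·14.4758 + (1−p*)·36.4793]/1.03 = 23.4003. B = V − Δ·S = 160.9223.
(2,2): S=160.9300. Δ = (V_up−V_dn)/(S_up−S_dn) = (0.0000−14.4758)/(177.0230−151.2742) = -0.5622. V = [p*·0.0000 + (1−p*)·14.4758]/1.03 = 6.1487. B = V − Δ·S = 96.6225.
(1,0): S=125.0200. Δ = (V_up−V_dn)/(S_up−S_dn) = (23.4003−43.4035)/(137.5220−117.5188) = -1.0000. V = [p*·23.4003 + (1−p*)·43.4035]/1.03 = 31.2153. B = V − Δ·S = 156.2353.
(1,1): S=146.3000. Δ = (V_up−V_dn)/(S_up−S_dn) = (6.1487−23.4003)/(160.9300−137.5220) = -0.7370. V = [p*·6.1487 + (1−p*)·23.4003]/1.03 = 13.2974. B = V − Δ·S = 121.1200.
(0,0): S=133.0000. Δ = (V_up−V_dn)/(S_up−S_dn) = (13.2974−31.2153)/(146.3000−125.0200) = -0.8420. V = [p*·13.2974 + (1−p*)·31.2153]/1.03 = 20.5208. B = V − Δ·S = 132.5077.
The time-0 hedge costs 20.5208, which is the no-arbitrage price.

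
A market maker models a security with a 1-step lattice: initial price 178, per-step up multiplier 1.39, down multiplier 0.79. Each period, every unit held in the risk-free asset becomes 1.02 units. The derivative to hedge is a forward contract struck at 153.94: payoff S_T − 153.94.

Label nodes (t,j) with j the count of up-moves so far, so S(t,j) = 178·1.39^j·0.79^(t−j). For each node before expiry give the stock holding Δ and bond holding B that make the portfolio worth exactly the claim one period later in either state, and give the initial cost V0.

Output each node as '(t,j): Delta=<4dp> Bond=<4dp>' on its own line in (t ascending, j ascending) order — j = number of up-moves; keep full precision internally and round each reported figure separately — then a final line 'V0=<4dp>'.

Under the risk-neutral measure, an up-move has probability p* = (R−d)/(u−d) = 0.3833 and values discount at R = 1.02.
Terminal values V(1,·): V(1,0)=-13.3200, V(1,1)=93.4800
Node (0,0) S=178.0000: V=(p*·93.4800+(1−p*)·-13.3200)/1.02=27.0784; Δ=(93.4800−-13.3200)/(247.4200−140.6200)=1.0000; B=V−Δ·S=-150.9216
Self-financing check: at every node Δ·S+B equals the discounted successor values.

(0,0): Delta=1.0000 Bond=-150.9216
V0=27.0784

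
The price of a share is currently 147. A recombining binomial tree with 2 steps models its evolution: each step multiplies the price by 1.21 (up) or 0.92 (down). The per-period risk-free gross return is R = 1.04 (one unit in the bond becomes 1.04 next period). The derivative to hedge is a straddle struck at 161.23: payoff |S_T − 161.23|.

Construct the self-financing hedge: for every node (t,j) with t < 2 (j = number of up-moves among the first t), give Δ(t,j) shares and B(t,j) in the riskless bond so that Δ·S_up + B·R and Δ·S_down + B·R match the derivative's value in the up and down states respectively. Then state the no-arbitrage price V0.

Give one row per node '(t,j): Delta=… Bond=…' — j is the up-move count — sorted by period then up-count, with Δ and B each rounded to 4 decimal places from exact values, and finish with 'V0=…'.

(0,0): Delta=0.0266 Bond=17.4122
(1,0): Delta=-0.8771 Bond=140.3235
(1,1): Delta=1.0000 Bond=-155.0288
V0=21.3233

Risk-neutral probability p* = (R−d)/(u−d) = (1.04−0.92)/(1.21−0.92) = 0.4138.
Payoff layer (t=2): V(2,0)=36.8092, V(2,1)=2.4104, V(2,2)=53.9927
Node (1,0) S=135.2400: V=(p*·2.4104+(1−p*)·36.8092)/1.04=21.7069; Δ=(2.4104−36.8092)/(163.6404−124.4208)=-0.8771; B=V−Δ·S=140.3235
Node (1,1) S=177.8700: V=(p*·53.9927+(1−p*)·2.4104)/1.04=22.8412; Δ=(53.9927−2.4104)/(215.2227−163.6404)=1.0000; B=V−Δ·S=-155.0288
Node (0,0) S=147.0000: V=(p*·22.8412+(1−p*)·21.7069)/1.04=21.3233; Δ=(22.8412−21.7069)/(177.8700−135.2400)=0.0266; B=V−Δ·S=17.4122
Check: Δ(0,0)·S0 + B(0,0) = 21.3233 = V0.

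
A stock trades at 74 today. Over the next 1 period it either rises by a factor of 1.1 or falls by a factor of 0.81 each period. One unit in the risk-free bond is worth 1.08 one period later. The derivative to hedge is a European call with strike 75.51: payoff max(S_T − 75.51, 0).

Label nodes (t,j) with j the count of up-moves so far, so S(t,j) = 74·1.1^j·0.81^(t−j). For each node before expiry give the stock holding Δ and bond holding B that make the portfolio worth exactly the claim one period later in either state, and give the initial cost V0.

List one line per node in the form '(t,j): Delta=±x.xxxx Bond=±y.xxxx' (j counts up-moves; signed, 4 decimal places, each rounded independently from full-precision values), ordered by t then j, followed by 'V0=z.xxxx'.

(0,0): Delta=0.2745 Bond=-15.2328
V0=5.0776

Since d<R<u, set p* = (R−d)/(u−d) = 0.9310; price each node as the discounted p*-expectation of its children.
Terminal values V(1,·): V(1,0)=0.0000, V(1,1)=5.8900
Node (0,0) S=74.0000: V=(p*·5.8900+(1−p*)·0.0000)/1.08=5.0776; Δ=(5.8900−0.0000)/(81.4000−59.9400)=0.2745; B=V−Δ·S=-15.2328
Check: Δ(0,0)·S0 + B(0,0) = 5.0776 = V0.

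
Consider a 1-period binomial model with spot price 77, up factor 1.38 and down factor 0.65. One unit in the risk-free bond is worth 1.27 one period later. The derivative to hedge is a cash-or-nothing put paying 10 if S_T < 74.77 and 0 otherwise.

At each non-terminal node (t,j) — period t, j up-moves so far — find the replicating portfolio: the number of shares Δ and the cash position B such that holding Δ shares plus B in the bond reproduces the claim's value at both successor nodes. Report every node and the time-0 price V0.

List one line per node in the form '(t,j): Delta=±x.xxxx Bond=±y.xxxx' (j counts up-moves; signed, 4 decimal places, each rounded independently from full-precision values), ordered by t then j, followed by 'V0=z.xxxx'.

The replicating-portfolio and risk-neutral prices coincide; use p* = (1.27−0.65)/(1.38−0.65) = 0.8493 for the latter.
At expiry t=1: V(1,0)=10.0000, V(1,1)=0.0000
  t=0,j=0: stock 77.0000 → up 106.2600 (V=0.0000), down 50.0500 (V=10.0000). Price 1.1865; hedge Δ=-0.1779, bond B=14.8851.
Self-financing check: at every node Δ·S+B equals the discounted successor values.

(0,0): Delta=-0.1779 Bond=14.8851
V0=1.1865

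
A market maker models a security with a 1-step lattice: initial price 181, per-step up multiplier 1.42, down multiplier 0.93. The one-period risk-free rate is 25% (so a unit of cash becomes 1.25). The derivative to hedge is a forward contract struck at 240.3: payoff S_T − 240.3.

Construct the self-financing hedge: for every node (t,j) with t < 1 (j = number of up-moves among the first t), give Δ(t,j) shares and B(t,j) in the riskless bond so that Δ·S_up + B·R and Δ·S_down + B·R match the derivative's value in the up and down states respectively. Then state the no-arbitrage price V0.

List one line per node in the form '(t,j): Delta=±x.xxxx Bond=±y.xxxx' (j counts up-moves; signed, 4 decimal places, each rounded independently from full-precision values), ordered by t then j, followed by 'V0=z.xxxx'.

Risk-neutral probability p* = (R−d)/(u−d) = (1.25−0.93)/(1.42−0.93) = 0.6531.
Terminal payoffs: V(1,0)=-71.9700, V(1,1)=16.7200
(0,0): S=181.0000. Δ = (V_up−V_dn)/(S_up−S_dn) = (16.7200−-71.9700)/(257.0200−168.3300) = 1.0000. V = [p*·16.7200 + (1−p*)·-71.9700]/1.25 = -11.2400. B = V − Δ·S = -192.2400.
The time-0 hedge costs -11.2400, which is the no-arbitrage price.

(0,0): Delta=1.0000 Bond=-192.2400
V0=-11.2400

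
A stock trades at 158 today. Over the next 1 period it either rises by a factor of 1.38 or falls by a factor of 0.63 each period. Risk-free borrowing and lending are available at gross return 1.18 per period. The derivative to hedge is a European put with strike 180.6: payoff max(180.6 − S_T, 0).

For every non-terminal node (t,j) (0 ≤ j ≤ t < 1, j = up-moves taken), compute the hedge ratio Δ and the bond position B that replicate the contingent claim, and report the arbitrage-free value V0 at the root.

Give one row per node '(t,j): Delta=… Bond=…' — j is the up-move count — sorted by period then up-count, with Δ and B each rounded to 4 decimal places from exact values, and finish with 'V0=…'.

(0,0): Delta=-0.6841 Bond=126.3986
V0=18.3186

Risk-neutral probability p* = (R−d)/(u−d) = (1.18−0.63)/(1.38−0.63) = 0.7333.
At expiry t=1: V(1,0)=81.0600, V(1,1)=0.0000
(0,0): S=158.0000. Δ = (V_up−V_dn)/(S_up−S_dn) = (0.0000−81.0600)/(218.0400−99.5400) = -0.6841. V = [p*·0.0000 + (1−p*)·81.0600]/1.18 = 18.3186. B = V − Δ·S = 126.3986.
Self-financing check: at every node Δ·S+B equals the discounted successor values.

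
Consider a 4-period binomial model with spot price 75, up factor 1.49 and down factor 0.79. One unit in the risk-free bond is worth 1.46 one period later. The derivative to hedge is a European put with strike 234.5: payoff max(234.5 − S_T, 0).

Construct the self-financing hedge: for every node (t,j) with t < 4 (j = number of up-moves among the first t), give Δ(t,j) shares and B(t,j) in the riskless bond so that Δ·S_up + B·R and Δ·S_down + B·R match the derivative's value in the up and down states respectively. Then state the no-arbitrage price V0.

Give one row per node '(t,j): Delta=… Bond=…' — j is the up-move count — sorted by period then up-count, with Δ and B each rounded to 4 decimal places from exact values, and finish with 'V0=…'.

(0,0): Delta=-0.2746 Bond=22.1718
(1,0): Delta=-1.0000 Bond=75.3502
(1,1): Delta=-0.2574 Bond=30.4464
(2,0): Delta=-1.0000 Bond=110.0113
(2,1): Delta=-1.0000 Bond=110.0113
(2,2): Delta=-0.2398 Bond=41.5163
(3,0): Delta=-1.0000 Bond=160.6164
(3,1): Delta=-1.0000 Bond=160.6164
(3,2): Delta=-1.0000 Bond=160.6164
(3,3): Delta=-0.2217 Bond=56.1360
V0=1.5760

No-arbitrage ⇒ martingale measure with p* = (R−d)/(u−d) = 0.9571.
Terminal payoffs: V(4,0)=205.2874, V(4,1)=179.4029, V(4,2)=130.5827, V(4,3)=38.5040, V(4,4)=0.0000
(3,0): S=36.9779. Δ = (V_up−V_dn)/(S_up−S_dn) = (179.4029−205.2874)/(55.0971−29.2126) = -1.0000. V = [p*·179.4029 + (1−p*)·205.2874]/1.46 = 123.6385. B = V − Δ·S = 160.6164.
(3,1): S=69.7432. Δ = (V_up−V_dn)/(S_up−S_dn) = (130.5827−179.4029)/(103.9173−55.0971) = -1.0000. V = [p*·130.5827 + (1−p*)·179.4029]/1.46 = 90.8733. B = V − Δ·S = 160.6164.
(3,2): S=131.5409. Δ = (V_up−V_dn)/(S_up−S_dn) = (38.5040−130.5827)/(195.9960−103.9173) = -1.0000. V = [p*·38.5040 + (1−p*)·130.5827]/1.46 = 29.0755. B = V − Δ·S = 160.6164.
(3,3): S=248.0962. Δ = (V_up−V_dn)/(S_up−S_dn) = (0.0000−38.5040)/(369.6633−195.9960) = -0.2217. V = [p*·0.0000 + (1−p*)·38.5040]/1.46 = 1.1303. B = V − Δ·S = 56.1360.
(2,0): S=46.8075. Δ = (V_up−V_dn)/(S_up−S_dn) = (90.8733−123.6385)/(69.7432−36.9779) = -1.0000. V = [p*·90.8733 + (1−p*)·123.6385]/1.46 = 63.2038. B = V − Δ·S = 110.0113.
(2,1): S=88.2825. Δ = (V_up−V_dn)/(S_up−S_dn) = (29.0755−90.8733)/(131.5409−69.7432) = -1.0000. V = [p*·29.0755 + (1−p*)·90.8733]/1.46 = 21.7288. B = V − Δ·S = 110.0113.
(2,2): S=166.5075. Δ = (V_up−V_dn)/(S_up−S_dn) = (1.1303−29.0755)/(248.0962−131.5409) = -0.2398. V = [p*·1.1303 + (1−p*)·29.0755]/1.46 = 1.5945. B = V − Δ·S = 41.5163.
(1,0): S=59.2500. Δ = (V_up−V_dn)/(S_up−S_dn) = (21.7288−63.2038)/(88.2825−46.8075) = -1.0000. V = [p*·21.7288 + (1−p*)·63.2038]/1.46 = 16.1002. B = V − Δ·S = 75.3502.
(1,1): S=111.7500. Δ = (V_up−V_dn)/(S_up−S_dn) = (1.5945−21.7288)/(166.5075−88.2825) = -0.2574. V = [p*·1.5945 + (1−p*)·21.7288]/1.46 = 1.6831. B = V − Δ·S = 30.4464.
(0,0): S=75.0000. Δ = (V_up−V_dn)/(S_up−S_dn) = (1.6831−16.1002)/(111.7500−59.2500) = -0.2746. V = [p*·1.6831 + (1−p*)·16.1002]/1.46 = 1.5760. B = V − Δ·S = 22.1718.
Each (Δ,B) replicates both successor values, so the strategy is self-financing and V0 is arbitrage-free.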